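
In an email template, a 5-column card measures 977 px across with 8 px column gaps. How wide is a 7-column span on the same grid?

1371 px

977 − 4·8 = 945; ÷5 gives c = 189 px.
7 columns plus 6 column gaps: 1323 + 48 = 1371 px.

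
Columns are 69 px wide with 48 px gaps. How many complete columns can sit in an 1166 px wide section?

Each extra column adds 69 + 48 = 117 px.
(1166 + 48) / 117 = 10.38, so 10 columns fit.

10 columns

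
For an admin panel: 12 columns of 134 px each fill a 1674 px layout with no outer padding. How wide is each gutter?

6 px

Columns use 1608 px, leaving 66 px across 11 gutters = 6 px each.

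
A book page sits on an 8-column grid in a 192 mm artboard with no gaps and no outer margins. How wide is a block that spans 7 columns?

168 mm

192 / 8 = 24 mm per column.
With no gaps, 7 columns span 7·24 = 168 mm.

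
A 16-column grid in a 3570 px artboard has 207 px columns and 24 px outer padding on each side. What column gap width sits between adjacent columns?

14 px

Inside the margins: 3570 − 48 = 3522 px.
Columns use 3312 px, leaving 210 px across 15 column gaps = 14 px each.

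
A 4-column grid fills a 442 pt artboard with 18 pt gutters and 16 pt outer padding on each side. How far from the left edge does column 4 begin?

337 pt

Subtract both margins: 442 − 2·16 = 410 pt.
4c + 3·18 = 410 → 4c = 356 → c = 89 pt.
Before column 4: the margin + 3 columns + 3 gutters.
Offset = 16 + 3·(89 + 18) = 16 + 321 = 337 pt.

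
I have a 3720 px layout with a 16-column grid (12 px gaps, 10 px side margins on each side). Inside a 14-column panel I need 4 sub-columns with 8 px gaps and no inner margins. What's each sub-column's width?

Take off 20 px of margins, leaving 3700 px.
3700 − 15·12 = 3520; ÷16 gives c = 220 px.
Span of 14: 14·220 + 13·12 = 3080 + 156 = 3236 px.
Subtracting 3 gaps of 8 leaves 3212 for 4 columns, so d = 803 px.

803 px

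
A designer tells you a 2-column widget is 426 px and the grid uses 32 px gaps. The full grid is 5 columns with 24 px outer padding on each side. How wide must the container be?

1161 px

2 columns + 1 gap: 2c + 1·32 = 426.
2c = 426 − 32 = 394, so c = 197 px.
Total width: 2·24 + 5·197 + 4·32 = 1161 px.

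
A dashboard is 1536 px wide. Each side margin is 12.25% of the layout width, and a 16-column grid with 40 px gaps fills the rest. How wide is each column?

34.98 px

Each margin = 12.25% of 1536 = 188.16 px; content = 1536 − 2·188.16 = 1159.68 px.
16c + 15·40 = 1159.68 → 16c = 559.68 → c = 34.98 px.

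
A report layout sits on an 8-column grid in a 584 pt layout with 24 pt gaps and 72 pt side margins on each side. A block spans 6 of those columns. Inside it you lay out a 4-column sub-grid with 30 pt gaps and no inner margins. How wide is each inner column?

Outer content = 584 − 2·72 = 440 pt.
Subtracting 7 gaps of 24 leaves 272 for 8 columns, so c = 34 pt.
Span of 6: 6·34 + 5·24 = 204 + 120 = 324 pt.
4 columns + 3 gaps: 4d + 3·30 = 324.
4d = 324 − 90 = 234, so d = 58.5 pt.

58.5 pt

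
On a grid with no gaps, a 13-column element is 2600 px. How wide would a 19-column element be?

With no gaps, each column is 2600/13 = 200 px.
19-column span = 19·200 = 3800 px.

3800 px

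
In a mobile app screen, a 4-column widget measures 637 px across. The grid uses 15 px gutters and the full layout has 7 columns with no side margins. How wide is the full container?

637 − 3·15 = 592; ÷4 gives c = 148 px.
Summing: 1036 + 90 = 1126 px.

1126 px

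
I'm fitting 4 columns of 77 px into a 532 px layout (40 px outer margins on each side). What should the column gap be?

Subtract both margins: 532 − 2·40 = 452 px.
Columns use 308 px, leaving 144 px across 3 column gaps = 48 px each.

48 px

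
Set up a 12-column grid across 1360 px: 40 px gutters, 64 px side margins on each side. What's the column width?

66 px

Inside the margins: 1360 − 128 = 1232 px.
12 columns + 11 gutters: 12c + 11·40 = 1232.
12c = 1232 − 440 = 792, so c = 66 px.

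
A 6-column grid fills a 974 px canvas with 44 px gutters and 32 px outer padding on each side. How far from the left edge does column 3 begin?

350 px

Take off 64 px of margins, leaving 910 px.
6c + 5·44 = 910 → 6c = 690 → c = 115 px.
Each column+gutter stride is 159 px; 2 of them past the 32 px margin is 32 + 318 = 350 px.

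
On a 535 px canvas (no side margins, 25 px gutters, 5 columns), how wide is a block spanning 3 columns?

5 columns + 4 gutters: 5c + 4·25 = 535.
5c = 535 − 100 = 435, so c = 87 px.
3 columns plus 2 gutters: 261 + 50 = 311 px.

311 px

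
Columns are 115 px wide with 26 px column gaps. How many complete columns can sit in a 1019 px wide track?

Each extra column adds 115 + 26 = 141 px.
(1019 + 26) / 141 = 7.41, so 7 columns fit.

7 columns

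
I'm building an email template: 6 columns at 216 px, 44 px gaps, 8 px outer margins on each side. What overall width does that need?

Frame = 2·8 + 6·216 + 5·44 = 16 + 1296 + 220 = 1532 px.

1532 px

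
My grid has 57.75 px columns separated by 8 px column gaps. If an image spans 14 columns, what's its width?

912.5 px

14-column span = 14·57.75 + 13·8 = 912.5 px.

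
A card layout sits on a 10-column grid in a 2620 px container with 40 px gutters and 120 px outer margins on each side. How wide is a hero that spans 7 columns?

1654 px

Subtract both margins: 2620 − 2·120 = 2380 px.
Subtracting 9 gutters of 40 leaves 2020 for 10 columns, so c = 202 px.
7-column span = 7·202 + 6·40 = 1654 px.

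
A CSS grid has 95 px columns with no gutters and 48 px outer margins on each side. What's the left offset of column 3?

Column 3 starts at margin + 2·(column + gutter) = 48 + 2·95 = 238 px.

238 px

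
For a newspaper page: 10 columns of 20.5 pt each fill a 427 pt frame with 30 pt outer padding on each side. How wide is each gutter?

Inside the margins: 427 − 60 = 367 pt.
Columns use 205 pt, leaving 162 pt across 9 gutters = 18 pt each.

18 pt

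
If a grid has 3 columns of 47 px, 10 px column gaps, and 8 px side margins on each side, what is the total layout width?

Layout = 2·8 + 3·47 + 2·10 = 16 + 141 + 20 = 177 px.

177 px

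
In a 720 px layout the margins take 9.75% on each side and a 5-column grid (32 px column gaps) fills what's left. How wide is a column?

90.32 px

720 × (1 − 2·9.75%) = 720 × 80.5% = 579.6 px for the columns.
5 columns + 4 column gaps: 5c + 4·32 = 579.6.
5c = 579.6 − 128 = 451.6, so c = 90.32 px.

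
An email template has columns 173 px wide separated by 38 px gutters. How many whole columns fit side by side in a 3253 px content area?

15 columns

k columns need k·173 + (k−1)·38 = k·211 − 38.
k·211 − 38 ≤ 3253 → k ≤ 3291 / 211 ≈ 15.60, so k = 15.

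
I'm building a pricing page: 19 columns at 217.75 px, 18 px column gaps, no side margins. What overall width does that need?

Total width: 19·217.75 + 18·18 = 4461.25 px.

4461.25 px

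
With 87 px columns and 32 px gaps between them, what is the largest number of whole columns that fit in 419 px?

3 columns

k columns need k·87 + (k−1)·32 = k·119 − 32.
k·119 − 32 ≤ 419 → k ≤ 451 / 119 ≈ 3.79, so k = 3.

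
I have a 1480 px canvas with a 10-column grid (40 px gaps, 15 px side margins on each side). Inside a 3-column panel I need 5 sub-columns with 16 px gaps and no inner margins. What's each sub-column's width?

68.6 px

Inside the margins: 1480 − 30 = 1450 px.
10c + 9·40 = 1450 → 10c = 1090 → c = 109 px.
Span of 3: 3·109 + 2·40 = 327 + 80 = 407 px.
5d + 4·16 = 407 → 5d = 343 → d = 68.6 px.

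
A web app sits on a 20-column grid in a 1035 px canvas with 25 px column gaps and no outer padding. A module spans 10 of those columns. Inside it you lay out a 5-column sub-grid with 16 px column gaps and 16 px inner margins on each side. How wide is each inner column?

81.8 px

20 columns + 19 column gaps: 20c + 19·25 = 1035.
20c = 1035 − 475 = 560, so c = 28 px.
10 columns plus 9 column gaps: 280 + 225 = 505 px.
Inner content = 505 − 2·16 = 473 px.
Subtracting 4 column gaps of 16 leaves 409 for 5 columns, so d = 81.8 px.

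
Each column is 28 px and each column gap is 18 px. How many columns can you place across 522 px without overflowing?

Each extra column adds 28 + 18 = 46 px.
(522 + 18) / 46 = 11.74, so 11 columns fit.

11 columns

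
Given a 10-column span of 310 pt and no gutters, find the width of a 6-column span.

186 pt

10c = 310 → c = 31 pt.
6-column span = 6·31 = 186 pt.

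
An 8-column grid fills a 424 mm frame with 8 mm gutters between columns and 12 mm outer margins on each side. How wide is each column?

Subtract both margins: 424 − 2·12 = 400 mm.
8 columns + 7 gutters: 8c + 7·8 = 400.
8c = 400 − 56 = 344, so c = 43 mm.

43 mm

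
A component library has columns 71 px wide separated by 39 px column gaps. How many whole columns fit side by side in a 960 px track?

9 columns: 9·71 + 8·39 = 951 px ≤ 960.
10 columns: 1061 px > 960. So 9.

9 columns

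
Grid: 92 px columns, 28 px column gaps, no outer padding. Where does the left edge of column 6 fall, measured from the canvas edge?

No margin, so column 6 starts at 5·(column + gutter) = 5·120 = 600 px.

600 px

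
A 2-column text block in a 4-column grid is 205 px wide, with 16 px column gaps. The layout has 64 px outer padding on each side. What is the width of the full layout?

Subtracting 1 column gap of 16 leaves 189 for 2 columns, so c = 94.5 px.
Adding margins, columns and gutters: 128 + 378 + 48 = 554 px.

554 px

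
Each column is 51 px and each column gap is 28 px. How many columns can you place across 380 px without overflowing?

5 columns

k columns need k·51 + (k−1)·28 = k·79 − 28.
k·79 − 28 ≤ 380 → k ≤ 408 / 79 ≈ 5.16, so k = 5.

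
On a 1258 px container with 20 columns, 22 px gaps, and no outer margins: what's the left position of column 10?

Subtracting 19 gaps of 22 leaves 840 for 20 columns, so c = 42 px.
No margin, so column 10 starts at 9·(column + gutter) = 9·64 = 576 px.

576 px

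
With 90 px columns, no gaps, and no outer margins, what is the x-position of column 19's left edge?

Before column 19: 18 columns + 18 gaps.
Offset = 18·(90 + 0) = 18·90 = 1620 px.

1620 px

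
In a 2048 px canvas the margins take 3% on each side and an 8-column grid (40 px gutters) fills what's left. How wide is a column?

2048 × (1 − 2·3%) = 2048 × 94% = 1925.12 px for the columns.
Subtracting 7 gutters of 40 leaves 1645.12 for 8 columns, so c = 205.64 px.

205.64 px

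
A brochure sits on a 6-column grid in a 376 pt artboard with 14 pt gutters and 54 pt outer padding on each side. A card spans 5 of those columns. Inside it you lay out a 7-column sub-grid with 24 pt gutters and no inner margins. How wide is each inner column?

Inside the margins: 376 − 108 = 268 pt.
6 columns + 5 gutters: 6c + 5·14 = 268.
6c = 268 − 70 = 198, so c = 33 pt.
5-column span = 5·33 + 4·14 = 221 pt.
Subtracting 6 gutters of 24 leaves 77 for 7 columns, so d = 11 pt.

11 pt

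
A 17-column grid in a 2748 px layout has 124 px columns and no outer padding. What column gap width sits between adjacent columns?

40 px

17 columns take 17·124 = 2108 px; remaining 640 splits into 16 column gaps.
g = 640 / 16 = 40 px.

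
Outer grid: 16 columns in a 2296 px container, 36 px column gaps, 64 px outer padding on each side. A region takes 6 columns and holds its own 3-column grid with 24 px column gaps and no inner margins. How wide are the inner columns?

Inside the margins: 2296 − 128 = 2168 px.
2168 − 15·36 = 1628; ÷16 gives c = 101.75 px.
6-column span = 6·101.75 + 5·36 = 790.5 px.
3d + 2·24 = 790.5 → 3d = 742.5 → d = 247.5 px.

247.5 px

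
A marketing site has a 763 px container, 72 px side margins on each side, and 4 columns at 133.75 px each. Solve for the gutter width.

Inside the margins: 763 − 144 = 619 px.
4·133.75 + 3g = 619 → 3g = 84 → g = 28 px.

28 px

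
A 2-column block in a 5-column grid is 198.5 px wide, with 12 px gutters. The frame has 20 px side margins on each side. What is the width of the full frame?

198.5 − 1·12 = 186.5; ÷2 gives c = 93.25 px.
Adding margins, columns and gutters: 40 + 466.25 + 48 = 554.25 px.

554.25 px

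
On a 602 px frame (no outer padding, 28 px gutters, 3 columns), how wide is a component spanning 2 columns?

392 px

3 columns + 2 gutters: 3c + 2·28 = 602.
3c = 602 − 56 = 546, so c = 182 px.
2 columns plus 1 gutter: 364 + 28 = 392 px.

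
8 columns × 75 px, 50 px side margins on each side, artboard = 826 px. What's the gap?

Content width = 826 − 2·50 = 726 px.
8 columns take 8·75 = 600 px; remaining 126 splits into 7 gaps.
g = 126 / 7 = 18 px.

18 px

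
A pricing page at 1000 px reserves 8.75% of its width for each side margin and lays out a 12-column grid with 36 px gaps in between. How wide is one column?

Margins: 8.75% × 1000 = 87.5 px each, so content = 1000 − 175 = 825 px.
12 columns + 11 gaps: 12c + 11·36 = 825.
12c = 825 − 396 = 429, so c = 35.75 px.

35.75 px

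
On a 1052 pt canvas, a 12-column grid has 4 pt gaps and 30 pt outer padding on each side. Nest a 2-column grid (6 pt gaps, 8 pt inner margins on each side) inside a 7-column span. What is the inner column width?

277.5 pt

Inside the margins: 1052 − 60 = 992 pt.
Subtracting 11 gaps of 4 leaves 948 for 12 columns, so c = 79 pt.
Span of 7: 7·79 + 6·4 = 553 + 24 = 577 pt.
Inner content = 577 − 2·8 = 561 pt.
561 − 1·6 = 555; ÷2 gives d = 277.5 pt.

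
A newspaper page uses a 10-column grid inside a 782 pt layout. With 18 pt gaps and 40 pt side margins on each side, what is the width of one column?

54 pt

Subtract both margins: 782 − 2·40 = 702 pt.
10c + 9·18 = 702 → 10c = 540 → c = 54 pt.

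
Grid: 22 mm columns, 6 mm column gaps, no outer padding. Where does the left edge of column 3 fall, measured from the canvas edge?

56 mm

Each column+gutter stride is 28 mm; with no margin, 2 of them is 56 mm.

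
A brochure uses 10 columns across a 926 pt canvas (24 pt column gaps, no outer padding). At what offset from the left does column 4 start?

285 pt

10 columns + 9 column gaps: 10c + 9·24 = 926.
10c = 926 − 216 = 710, so c = 71 pt.
Each column+gutter stride is 95 pt; with no margin, 3 of them is 285 pt.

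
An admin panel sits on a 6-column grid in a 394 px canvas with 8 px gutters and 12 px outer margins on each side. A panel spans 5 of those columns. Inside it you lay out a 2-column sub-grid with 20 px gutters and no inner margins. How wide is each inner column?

143.5 px

Outer content = 394 − 2·12 = 370 px.
370 − 5·8 = 330; ÷6 gives c = 55 px.
5-column span = 5·55 + 4·8 = 307 px.
2d + 1·20 = 307 → 2d = 287 → d = 143.5 px.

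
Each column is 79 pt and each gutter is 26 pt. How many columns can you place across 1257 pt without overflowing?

Each extra column adds 79 + 26 = 105 pt.
(1257 + 26) / 105 = 12.22, so 12 columns fit.

12 columns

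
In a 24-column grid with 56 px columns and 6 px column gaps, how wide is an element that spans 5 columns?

5-column span = 5·56 + 4·6 = 304 px.

304 px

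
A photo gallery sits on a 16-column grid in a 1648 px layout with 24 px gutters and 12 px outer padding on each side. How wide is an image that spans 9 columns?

Inside the margins: 1648 − 24 = 1624 px.
Subtracting 15 gutters of 24 leaves 1264 for 16 columns, so c = 79 px.
9-column span = 9·79 + 8·24 = 903 px.

903 px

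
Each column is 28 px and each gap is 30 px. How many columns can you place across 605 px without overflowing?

10 columns

k columns need k·28 + (k−1)·30 = k·58 − 30.
k·58 − 30 ≤ 605 → k ≤ 635 / 58 ≈ 10.95, so k = 10.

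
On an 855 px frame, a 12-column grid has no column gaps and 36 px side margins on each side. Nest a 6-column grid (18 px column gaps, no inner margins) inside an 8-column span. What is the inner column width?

Outer content = 855 − 2·36 = 783 px.
783 / 12 = 65.25 px per column.
With no column gaps, 8 columns span 8·65.25 = 522 px.
6d + 5·18 = 522 → 6d = 432 → d = 72 px.

72 px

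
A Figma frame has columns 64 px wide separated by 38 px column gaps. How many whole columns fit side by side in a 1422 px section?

14 columns

k columns need k·64 + (k−1)·38 = k·102 − 38.
k·102 − 38 ≤ 1422 → k ≤ 1460 / 102 ≈ 14.31, so k = 14.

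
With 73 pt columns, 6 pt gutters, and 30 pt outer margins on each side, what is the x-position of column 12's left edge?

Before column 12: the margin + 11 columns + 11 gutters.
Offset = 30 + 11·(73 + 6) = 30 + 869 = 899 pt.

899 pt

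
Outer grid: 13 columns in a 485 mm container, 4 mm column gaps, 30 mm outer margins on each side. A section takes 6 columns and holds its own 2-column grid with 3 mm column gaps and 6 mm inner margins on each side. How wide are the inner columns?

Take off 60 mm of margins, leaving 425 mm.
425 − 12·4 = 377; ÷13 gives c = 29 mm.
6-column span = 6·29 + 5·4 = 194 mm.
Inner content = 194 − 2·6 = 182 mm.
2 columns + 1 column gap: 2d + 1·3 = 182.
2d = 182 − 3 = 179, so d = 89.5 mm.

89.5 mm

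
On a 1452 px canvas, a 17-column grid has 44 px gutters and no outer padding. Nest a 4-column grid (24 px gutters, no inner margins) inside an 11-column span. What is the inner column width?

17c + 16·44 = 1452 → 17c = 748 → c = 44 px.
Span of 11: 11·44 + 10·44 = 484 + 440 = 924 px.
Subtracting 3 gutters of 24 leaves 852 for 4 columns, so d = 213 px.

213 px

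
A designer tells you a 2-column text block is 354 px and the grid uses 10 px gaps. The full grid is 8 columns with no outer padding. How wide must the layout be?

Subtracting 1 gap of 10 leaves 344 for 2 columns, so c = 172 px.
Layout = 8·172 + 7·10 = 1376 + 70 = 1446 px.

1446 px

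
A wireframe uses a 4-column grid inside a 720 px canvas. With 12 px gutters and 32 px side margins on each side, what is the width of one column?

Inside the margins: 720 − 64 = 656 px.
656 − 3·12 = 620; ÷4 gives c = 155 px.

155 px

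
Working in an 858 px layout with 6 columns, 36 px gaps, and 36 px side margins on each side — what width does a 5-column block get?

649 px

Inside the margins: 858 − 72 = 786 px.
6 columns + 5 gaps: 6c + 5·36 = 786.
6c = 786 − 180 = 606, so c = 101 px.
5 columns plus 4 gaps: 505 + 144 = 649 px.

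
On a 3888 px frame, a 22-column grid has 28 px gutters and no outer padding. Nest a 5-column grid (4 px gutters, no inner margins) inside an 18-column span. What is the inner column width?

632 px

Subtracting 21 gutters of 28 leaves 3300 for 22 columns, so c = 150 px.
Span of 18: 18·150 + 17·28 = 2700 + 476 = 3176 px.
5d + 4·4 = 3176 → 5d = 3160 → d = 632 px.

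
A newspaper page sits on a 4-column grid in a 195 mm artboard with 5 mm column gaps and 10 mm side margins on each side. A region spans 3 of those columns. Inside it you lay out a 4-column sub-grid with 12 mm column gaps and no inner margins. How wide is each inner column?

Subtract both margins: 195 − 2·10 = 175 mm.
4 columns + 3 column gaps: 4c + 3·5 = 175.
4c = 175 − 15 = 160, so c = 40 mm.
3-column span = 3·40 + 2·5 = 130 mm.
4 columns + 3 column gaps: 4d + 3·12 = 130.
4d = 130 − 36 = 94, so d = 23.5 mm.

23.5 mm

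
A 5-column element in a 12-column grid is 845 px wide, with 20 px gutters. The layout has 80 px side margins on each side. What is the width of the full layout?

5c + 4·20 = 845 → 5c = 765 → c = 153 px.
Total width: 2·80 + 12·153 + 11·20 = 2216 px.

2216 px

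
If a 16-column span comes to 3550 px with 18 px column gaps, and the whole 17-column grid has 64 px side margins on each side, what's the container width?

16 columns + 15 column gaps: 16c + 15·18 = 3550.
16c = 3550 − 270 = 3280, so c = 205 px.
Container = 2·64 + 17·205 + 16·18 = 128 + 3485 + 288 = 3901 px.

3901 px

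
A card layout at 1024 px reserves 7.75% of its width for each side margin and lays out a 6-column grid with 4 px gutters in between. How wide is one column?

140.88 px

1024 × (1 − 2·7.75%) = 1024 × 84.5% = 865.28 px for the columns.
865.28 − 5·4 = 845.28; ÷6 gives c = 140.88 px.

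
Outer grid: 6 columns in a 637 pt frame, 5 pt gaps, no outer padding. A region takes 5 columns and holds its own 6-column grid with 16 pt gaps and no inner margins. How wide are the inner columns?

75 pt

637 − 5·5 = 612; ÷6 gives c = 102 pt.
5-column span = 5·102 + 4·5 = 530 pt.
6 columns + 5 gaps: 6d + 5·16 = 530.
6d = 530 − 80 = 450, so d = 75 pt.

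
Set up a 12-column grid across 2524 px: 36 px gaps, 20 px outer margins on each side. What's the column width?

174 px

Subtract both margins: 2524 − 2·20 = 2484 px.
12 columns + 11 gaps: 12c + 11·36 = 2484.
12c = 2484 − 396 = 2088, so c = 174 px.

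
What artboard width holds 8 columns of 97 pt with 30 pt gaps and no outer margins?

Total width: 8·97 + 7·30 = 986 pt.

986 pt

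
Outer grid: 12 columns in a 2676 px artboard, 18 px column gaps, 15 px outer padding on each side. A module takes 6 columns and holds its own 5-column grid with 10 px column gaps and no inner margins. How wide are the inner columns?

254.8 px

Inside the margins: 2676 − 30 = 2646 px.
Subtracting 11 column gaps of 18 leaves 2448 for 12 columns, so c = 204 px.
6 columns plus 5 column gaps: 1224 + 90 = 1314 px.
1314 − 4·10 = 1274; ÷5 gives d = 254.8 px.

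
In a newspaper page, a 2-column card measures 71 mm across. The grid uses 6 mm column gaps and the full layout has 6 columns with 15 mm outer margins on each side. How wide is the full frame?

71 − 1·6 = 65; ÷2 gives c = 32.5 mm.
Frame = 2·15 + 6·32.5 + 5·6 = 30 + 195 + 30 = 255 mm.

255 mm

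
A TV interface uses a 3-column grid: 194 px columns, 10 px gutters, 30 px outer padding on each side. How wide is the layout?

662 px

Layout = 2·30 + 3·194 + 2·10 = 60 + 582 + 20 = 662 px.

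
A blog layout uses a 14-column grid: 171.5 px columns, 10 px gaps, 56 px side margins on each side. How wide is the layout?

2643 px

Adding margins, columns and gutters: 112 + 2401 + 130 = 2643 px.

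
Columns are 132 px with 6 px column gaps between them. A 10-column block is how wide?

Span of 10: 10·132 + 9·6 = 1320 + 54 = 1374 px.

1374 px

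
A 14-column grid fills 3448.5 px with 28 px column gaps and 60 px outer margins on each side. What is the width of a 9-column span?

2129.75 px

Subtract both margins: 3448.5 − 2·60 = 3328.5 px.
3328.5 − 13·28 = 2964.5; ÷14 gives c = 211.75 px.
9-column span = 9·211.75 + 8·28 = 2129.75 px.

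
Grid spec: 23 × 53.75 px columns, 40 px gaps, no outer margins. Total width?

2116.25 px

Frame = 23·53.75 + 22·40 = 1236.25 + 880 = 2116.25 px.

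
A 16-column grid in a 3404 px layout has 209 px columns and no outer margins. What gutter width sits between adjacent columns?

4 px

Columns use 3344 px, leaving 60 px across 15 gutters = 4 px each.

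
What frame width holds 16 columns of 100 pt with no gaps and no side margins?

1600 pt

Total width: 16·100 = 1600 pt.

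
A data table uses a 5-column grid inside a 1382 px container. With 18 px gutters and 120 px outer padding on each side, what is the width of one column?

214 px

Take off 240 px of margins, leaving 1142 px.
5 columns + 4 gutters: 5c + 4·18 = 1142.
5c = 1142 − 72 = 1070, so c = 214 px.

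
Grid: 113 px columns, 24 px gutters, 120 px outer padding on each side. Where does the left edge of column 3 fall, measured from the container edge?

394 px

Before column 3: the margin + 2 columns + 2 gutters.
Offset = 120 + 2·(113 + 24) = 120 + 274 = 394 px.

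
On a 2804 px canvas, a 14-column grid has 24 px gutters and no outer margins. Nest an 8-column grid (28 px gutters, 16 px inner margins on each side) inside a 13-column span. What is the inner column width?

296.75 px

14c + 13·24 = 2804 → 14c = 2492 → c = 178 px.
Span of 13: 13·178 + 12·24 = 2314 + 288 = 2602 px.
Inner content = 2602 − 2·16 = 2570 px.
8 columns + 7 gutters: 8d + 7·28 = 2570.
8d = 2570 − 196 = 2374, so d = 296.75 px.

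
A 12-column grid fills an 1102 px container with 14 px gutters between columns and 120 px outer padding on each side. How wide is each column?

Inside the margins: 1102 − 240 = 862 px.
12 columns + 11 gutters: 12c + 11·14 = 862.
12c = 862 − 154 = 708, so c = 59 px.

59 px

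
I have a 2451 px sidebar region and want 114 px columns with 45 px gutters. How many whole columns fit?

k columns need k·114 + (k−1)·45 = k·159 − 45.
k·159 − 45 ≤ 2451 → k ≤ 2496 / 159 ≈ 15.70, so k = 15.

15 columns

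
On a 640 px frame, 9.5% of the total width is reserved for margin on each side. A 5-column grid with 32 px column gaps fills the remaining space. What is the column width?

Margins: 9.5% × 640 = 60.8 px each, so content = 640 − 121.6 = 518.4 px.
5 columns + 4 column gaps: 5c + 4·32 = 518.4.
5c = 518.4 − 128 = 390.4, so c = 78.08 px.

78.08 px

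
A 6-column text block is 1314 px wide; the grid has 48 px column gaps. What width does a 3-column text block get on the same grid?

633 px

6 columns + 5 column gaps: 6c + 5·48 = 1314.
6c = 1314 − 240 = 1074, so c = 179 px.
Span of 3: 3·179 + 2·48 = 537 + 96 = 633 px.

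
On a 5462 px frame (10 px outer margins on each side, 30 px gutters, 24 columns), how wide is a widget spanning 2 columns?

426 px

Subtract both margins: 5462 − 2·10 = 5442 px.
5442 − 23·30 = 4752; ÷24 gives c = 198 px.
2 columns plus 1 gutter: 396 + 30 = 426 px.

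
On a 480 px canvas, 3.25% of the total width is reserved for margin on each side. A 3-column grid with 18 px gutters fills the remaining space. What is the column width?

137.6 px

480 × (1 − 2·3.25%) = 480 × 93.5% = 448.8 px for the columns.
3c + 2·18 = 448.8 → 3c = 412.8 → c = 137.6 px.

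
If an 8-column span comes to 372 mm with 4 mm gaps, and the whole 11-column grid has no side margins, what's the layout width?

513 mm

8 columns + 7 gaps: 8c + 7·4 = 372.
8c = 372 − 28 = 344, so c = 43 mm.
Summing: 473 + 40 = 513 mm.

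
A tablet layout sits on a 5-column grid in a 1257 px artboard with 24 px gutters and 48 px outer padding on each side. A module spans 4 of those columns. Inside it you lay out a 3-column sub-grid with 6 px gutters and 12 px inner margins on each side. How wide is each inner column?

Outer content = 1257 − 2·48 = 1161 px.
5 columns + 4 gutters: 5c + 4·24 = 1161.
5c = 1161 − 96 = 1065, so c = 213 px.
4 columns plus 3 gutters: 852 + 72 = 924 px.
Inner content = 924 − 2·12 = 900 px.
3 columns + 2 gutters: 3d + 2·6 = 900.
3d = 900 − 12 = 888, so d = 296 px.

296 px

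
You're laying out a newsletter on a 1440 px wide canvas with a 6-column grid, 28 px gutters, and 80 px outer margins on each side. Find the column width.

Subtract both margins: 1440 − 2·80 = 1280 px.
6 columns + 5 gutters: 6c + 5·28 = 1280.
6c = 1280 − 140 = 1140, so c = 190 px.

190 px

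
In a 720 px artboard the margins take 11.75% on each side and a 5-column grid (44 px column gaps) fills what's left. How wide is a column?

74.96 px

720 × (1 − 2·11.75%) = 720 × 76.5% = 550.8 px for the columns.
5c + 4·44 = 550.8 → 5c = 374.8 → c = 74.96 px.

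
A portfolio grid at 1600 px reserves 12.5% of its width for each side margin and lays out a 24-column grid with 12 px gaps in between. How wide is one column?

38.5 px

1600 × (1 − 2·12.5%) = 1600 × 75% = 1200 px for the columns.
1200 − 23·12 = 924; ÷24 gives c = 38.5 px.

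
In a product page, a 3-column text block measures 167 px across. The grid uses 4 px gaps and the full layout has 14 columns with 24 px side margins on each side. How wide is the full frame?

842 px

167 − 2·4 = 159; ÷3 gives c = 53 px.
Frame = 2·24 + 14·53 + 13·4 = 48 + 742 + 52 = 842 px.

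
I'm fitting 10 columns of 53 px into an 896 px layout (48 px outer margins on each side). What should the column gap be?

30 px

Take off 96 px of margins, leaving 800 px.
10·53 + 9g = 800 → 9g = 270 → g = 30 px.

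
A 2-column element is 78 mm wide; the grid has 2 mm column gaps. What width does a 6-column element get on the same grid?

238 mm

Subtracting 1 column gap of 2 leaves 76 for 2 columns, so c = 38 mm.
6 columns plus 5 column gaps: 228 + 10 = 238 mm.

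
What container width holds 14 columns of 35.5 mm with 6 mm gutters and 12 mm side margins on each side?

599 mm

Container = 2·12 + 14·35.5 + 13·6 = 24 + 497 + 78 = 599 mm.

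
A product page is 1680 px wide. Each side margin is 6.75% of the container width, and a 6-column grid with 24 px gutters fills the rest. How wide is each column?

Each margin = 6.75% of 1680 = 113.4 px; content = 1680 − 2·113.4 = 1453.2 px.
6 columns + 5 gutters: 6c + 5·24 = 1453.2.
6c = 1453.2 − 120 = 1333.2, so c = 222.2 px.

222.2 px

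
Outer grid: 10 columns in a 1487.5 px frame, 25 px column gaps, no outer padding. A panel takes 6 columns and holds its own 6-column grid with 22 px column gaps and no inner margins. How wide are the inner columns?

10 columns + 9 column gaps: 10c + 9·25 = 1487.5.
10c = 1487.5 − 225 = 1262.5, so c = 126.25 px.
6 columns plus 5 column gaps: 757.5 + 125 = 882.5 px.
6d + 5·22 = 882.5 → 6d = 772.5 → d = 128.75 px.

128.75 px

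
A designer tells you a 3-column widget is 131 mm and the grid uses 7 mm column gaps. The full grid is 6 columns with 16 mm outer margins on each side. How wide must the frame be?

131 − 2·7 = 117; ÷3 gives c = 39 mm.
Total width: 2·16 + 6·39 + 5·7 = 301 mm.

301 mm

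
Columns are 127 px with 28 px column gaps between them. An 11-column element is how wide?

1677 px

11-column span = 11·127 + 10·28 = 1677 px.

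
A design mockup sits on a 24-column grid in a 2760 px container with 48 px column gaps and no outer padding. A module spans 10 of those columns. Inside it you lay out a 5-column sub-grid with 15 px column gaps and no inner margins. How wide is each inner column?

212.4 px

2760 − 23·48 = 1656; ÷24 gives c = 69 px.
10-column span = 10·69 + 9·48 = 1122 px.
1122 − 4·15 = 1062; ÷5 gives d = 212.4 px.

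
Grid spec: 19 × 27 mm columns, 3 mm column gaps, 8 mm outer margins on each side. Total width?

583 mm

Container = 2·8 + 19·27 + 18·3 = 16 + 513 + 54 = 583 mm.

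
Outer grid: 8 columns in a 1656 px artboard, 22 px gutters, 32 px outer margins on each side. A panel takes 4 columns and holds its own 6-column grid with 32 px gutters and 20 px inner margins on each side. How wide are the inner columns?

Inside the margins: 1656 − 64 = 1592 px.
8 columns + 7 gutters: 8c + 7·22 = 1592.
8c = 1592 − 154 = 1438, so c = 179.75 px.
4-column span = 4·179.75 + 3·22 = 785 px.
Inner content = 785 − 2·20 = 745 px.
6d + 5·32 = 745 → 6d = 585 → d = 97.5 px.

97.5 px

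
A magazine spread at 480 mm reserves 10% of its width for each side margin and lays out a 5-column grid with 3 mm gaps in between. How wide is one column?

74.4 mm

480 × (1 − 2·10%) = 480 × 80% = 384 mm for the columns.
5c + 4·3 = 384 → 5c = 372 → c = 74.4 mm.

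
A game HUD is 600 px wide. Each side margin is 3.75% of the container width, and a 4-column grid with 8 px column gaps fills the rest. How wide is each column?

Margins: 3.75% × 600 = 22.5 px each, so content = 600 − 45 = 555 px.
Subtracting 3 column gaps of 8 leaves 531 for 4 columns, so c = 132.75 px.

132.75 px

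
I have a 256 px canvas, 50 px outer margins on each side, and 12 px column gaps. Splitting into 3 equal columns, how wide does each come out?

Subtract both margins: 256 − 2·50 = 156 px.
3 columns + 2 column gaps: 3c + 2·12 = 156.
3c = 156 − 24 = 132, so c = 44 px.

44 px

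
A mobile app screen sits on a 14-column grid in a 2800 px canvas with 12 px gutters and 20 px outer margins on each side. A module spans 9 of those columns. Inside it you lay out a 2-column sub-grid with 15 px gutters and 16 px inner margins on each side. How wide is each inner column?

Take off 40 px of margins, leaving 2760 px.
14c + 13·12 = 2760 → 14c = 2604 → c = 186 px.
9-column span = 9·186 + 8·12 = 1770 px.
Inner content = 1770 − 2·16 = 1738 px.
2d + 1·15 = 1738 → 2d = 1723 → d = 861.5 px.

861.5 px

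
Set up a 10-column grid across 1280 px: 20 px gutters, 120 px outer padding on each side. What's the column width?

86 px

Content width = 1280 − 2·120 = 1040 px.
10c + 9·20 = 1040 → 10c = 860 → c = 86 px.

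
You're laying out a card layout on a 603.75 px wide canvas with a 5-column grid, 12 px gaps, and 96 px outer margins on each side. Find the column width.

72.75 px

Content width = 603.75 − 2·96 = 411.75 px.
Subtracting 4 gaps of 12 leaves 363.75 for 5 columns, so c = 72.75 px.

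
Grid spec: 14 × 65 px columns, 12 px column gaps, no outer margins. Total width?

Frame = 14·65 + 13·12 = 910 + 156 = 1066 px.

1066 px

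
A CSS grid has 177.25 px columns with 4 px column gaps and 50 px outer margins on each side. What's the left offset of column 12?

Before column 12: the margin + 11 columns + 11 column gaps.
Offset = 50 + 11·(177.25 + 4) = 50 + 1993.75 = 2043.75 px.

2043.75 px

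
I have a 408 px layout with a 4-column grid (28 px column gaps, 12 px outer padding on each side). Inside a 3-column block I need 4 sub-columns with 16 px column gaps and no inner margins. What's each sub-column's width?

58.25 px

Inside the margins: 408 − 24 = 384 px.
Subtracting 3 column gaps of 28 leaves 300 for 4 columns, so c = 75 px.
3-column span = 3·75 + 2·28 = 281 px.
4 columns + 3 column gaps: 4d + 3·16 = 281.
4d = 281 − 48 = 233, so d = 58.25 px.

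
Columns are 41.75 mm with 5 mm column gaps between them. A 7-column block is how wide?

322.25 mm

7-column span = 7·41.75 + 6·5 = 322.25 mm.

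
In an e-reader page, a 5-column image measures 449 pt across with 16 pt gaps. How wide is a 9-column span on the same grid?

821 pt

5c + 4·16 = 449 → 5c = 385 → c = 77 pt.
9 columns plus 8 gaps: 693 + 128 = 821 pt.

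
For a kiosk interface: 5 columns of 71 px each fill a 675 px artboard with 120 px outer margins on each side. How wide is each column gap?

20 px

Inside the margins: 675 − 240 = 435 px.
Columns use 355 px, leaving 80 px across 4 column gaps = 20 px each.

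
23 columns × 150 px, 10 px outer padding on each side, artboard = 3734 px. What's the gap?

Content width = 3734 − 2·10 = 3714 px.
23·150 + 22g = 3714 → 22g = 264 → g = 12 px.

12 px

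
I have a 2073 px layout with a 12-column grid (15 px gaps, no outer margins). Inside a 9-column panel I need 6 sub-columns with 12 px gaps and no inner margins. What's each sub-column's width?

12 columns + 11 gaps: 12c + 11·15 = 2073.
12c = 2073 − 165 = 1908, so c = 159 px.
Span of 9: 9·159 + 8·15 = 1431 + 120 = 1551 px.
6d + 5·12 = 1551 → 6d = 1491 → d = 248.5 px.

248.5 px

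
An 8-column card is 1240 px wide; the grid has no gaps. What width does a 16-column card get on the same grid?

8c = 1240 → c = 155 px.
With no gaps, 16 columns span 16·155 = 2480 px.

2480 px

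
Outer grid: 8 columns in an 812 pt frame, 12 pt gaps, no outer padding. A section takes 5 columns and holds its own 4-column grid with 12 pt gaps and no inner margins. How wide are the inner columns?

116.75 pt

8 columns + 7 gaps: 8c + 7·12 = 812.
8c = 812 − 84 = 728, so c = 91 pt.
5-column span = 5·91 + 4·12 = 503 pt.
4 columns + 3 gaps: 4d + 3·12 = 503.
4d = 503 − 36 = 467, so d = 116.75 pt.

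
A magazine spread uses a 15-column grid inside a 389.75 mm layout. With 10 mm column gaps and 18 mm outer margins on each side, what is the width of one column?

Inside the margins: 389.75 − 36 = 353.75 mm.
353.75 − 14·10 = 213.75; ÷15 gives c = 14.25 mm.

14.25 mm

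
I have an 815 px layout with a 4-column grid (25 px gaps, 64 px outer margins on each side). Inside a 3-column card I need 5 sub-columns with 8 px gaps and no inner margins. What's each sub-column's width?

95.4 px

Outer content = 815 − 2·64 = 687 px.
4 columns + 3 gaps: 4c + 3·25 = 687.
4c = 687 − 75 = 612, so c = 153 px.
3 columns plus 2 gaps: 459 + 50 = 509 px.
5d + 4·8 = 509 → 5d = 477 → d = 95.4 px.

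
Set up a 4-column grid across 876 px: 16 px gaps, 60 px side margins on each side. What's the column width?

177 px

Subtract both margins: 876 − 2·60 = 756 px.
756 − 3·16 = 708; ÷4 gives c = 177 px.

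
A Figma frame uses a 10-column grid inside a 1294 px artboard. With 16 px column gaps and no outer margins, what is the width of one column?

115 px

10c + 9·16 = 1294 → 10c = 1150 → c = 115 px.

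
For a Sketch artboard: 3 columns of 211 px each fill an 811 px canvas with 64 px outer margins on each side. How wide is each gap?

25 px

Inside the margins: 811 − 128 = 683 px.
3 columns take 3·211 = 633 px; remaining 50 splits into 2 gaps.
g = 50 / 2 = 25 px.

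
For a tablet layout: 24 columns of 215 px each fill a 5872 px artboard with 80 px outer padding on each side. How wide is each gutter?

24 px

Inside the margins: 5872 − 160 = 5712 px.
Columns use 5160 px, leaving 552 px across 23 gutters = 24 px each.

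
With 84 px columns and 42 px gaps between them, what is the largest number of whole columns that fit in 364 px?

3 columns: 3·84 + 2·42 = 336 px ≤ 364.
4 columns: 462 px > 364. So 3.

3 columns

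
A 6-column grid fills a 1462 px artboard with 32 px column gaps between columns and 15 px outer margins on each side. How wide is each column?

Subtract both margins: 1462 − 2·15 = 1432 px.
Subtracting 5 column gaps of 32 leaves 1272 for 6 columns, so c = 212 px.

212 px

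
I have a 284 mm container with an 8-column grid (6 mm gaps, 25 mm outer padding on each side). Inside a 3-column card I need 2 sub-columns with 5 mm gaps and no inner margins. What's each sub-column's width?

39.5 mm

Outer content = 284 − 2·25 = 234 mm.
8c + 7·6 = 234 → 8c = 192 → c = 24 mm.
Span of 3: 3·24 + 2·6 = 72 + 12 = 84 mm.
2 columns + 1 gap: 2d + 1·5 = 84.
2d = 84 − 5 = 79, so d = 39.5 mm.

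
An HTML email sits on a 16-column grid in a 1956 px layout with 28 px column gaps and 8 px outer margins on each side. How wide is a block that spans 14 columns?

1694 px

Take off 16 px of margins, leaving 1940 px.
16c + 15·28 = 1940 → 16c = 1520 → c = 95 px.
Span of 14: 14·95 + 13·28 = 1330 + 364 = 1694 px.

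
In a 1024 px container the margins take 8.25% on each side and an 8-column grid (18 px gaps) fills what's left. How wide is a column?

91.13 px

Each margin = 8.25% of 1024 = 84.48 px; content = 1024 − 2·84.48 = 855.04 px.
Subtracting 7 gaps of 18 leaves 729.04 for 8 columns, so c = 91.13 px.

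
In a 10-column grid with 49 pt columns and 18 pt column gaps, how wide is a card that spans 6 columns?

384 pt

Span of 6: 6·49 + 5·18 = 294 + 90 = 384 pt.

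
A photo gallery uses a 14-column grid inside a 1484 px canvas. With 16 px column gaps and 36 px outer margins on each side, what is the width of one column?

Content width = 1484 − 2·36 = 1412 px.
1412 − 13·16 = 1204; ÷14 gives c = 86 px.

86 px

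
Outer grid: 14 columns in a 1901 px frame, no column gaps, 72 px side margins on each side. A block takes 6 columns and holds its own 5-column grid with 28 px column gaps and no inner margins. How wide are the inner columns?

128.2 px

Subtract both margins: 1901 − 2·72 = 1757 px.
14c = 1757 → c = 125.5 px.
6-column span = 6·125.5 = 753 px.
5d + 4·28 = 753 → 5d = 641 → d = 128.2 px.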